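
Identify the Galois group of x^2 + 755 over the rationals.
Gal(K/Q) = Z/2Z (cyclic of order 2)

x^2 + 755 is irreducible over Q since -755 is not a rational square. The splitting field Q(sqrt(-755)) has degree 2 over Q, and its unique nontrivial automorphism is sqrt(-755) ↦ -sqrt(-755). Hence Gal(Q(sqrt(-755))/Q) = Z/2Z.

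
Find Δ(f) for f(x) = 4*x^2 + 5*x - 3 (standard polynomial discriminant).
Δ = 73

For a quadratic a x^2 + b x + c the discriminant is Δ = b^2 - 4ac = (5)^2 - 4*(4)*(-3) = 25 - (-48) = 73.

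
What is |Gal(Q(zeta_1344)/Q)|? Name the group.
|Gal(Q(zeta_1344)/Q)| = phi(1344) = 384; group ≅ (Z/1344Z)^* ≅ Z/2Z × Z/2Z × Z/6Z × Z/16Z

The n-th cyclotomic polynomial Φ_1344(x) is the minimal polynomial of zeta_1344 over Q and has degree phi(1344) = 384. So Q(zeta_1344) is a degree-384 Galois extension with Galois group (Z/1344Z)^*. By CRT, (Z/1344Z)^* ≅ (Z/64Z)^* × (Z/3Z)^* × (Z/7Z)^*. Each prime-power unit group is (Z/64Z)^* ≅ Z/2Z × Z/16Z; (Z/3Z)^* ≅ Z/2Z; (Z/7Z)^* ≅ Z/6Z. Hence Gal(Q(zeta_1344)/Q) ≅ Z/2Z × Z/2Z × Z/6Z × Z/16Z.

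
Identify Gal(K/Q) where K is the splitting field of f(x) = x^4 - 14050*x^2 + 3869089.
Gal(K/Q) = Z/2Z (cyclic of order 2)

f factors as (x^2 - 13769)(x^2 - 281), so the splitting field is K = Q(sqrt(13769), sqrt(281)). The squarefree part of 13769 is 281 and the squarefree part of 281 is also 281, so sqrt(13769) and sqrt(281) are both rational multiples of sqrt(281). Hence Q(sqrt(13769)) = Q(sqrt(281)) = Q(sqrt(281)), and the splitting field collapses to a single degree-2 extension with Galois group Z/2Z.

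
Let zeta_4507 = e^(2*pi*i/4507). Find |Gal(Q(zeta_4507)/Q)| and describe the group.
|Gal(Q(zeta_4507)/Q)| = phi(4507) = 4506; group ≅ (Z/4507Z)^* ≅ Z/4506Z

The n-th cyclotomic polynomial Φ_4507(x) is the minimal polynomial of zeta_4507 over Q and has degree phi(4507) = 4506. So Q(zeta_4507) is a degree-4506 Galois extension with Galois group (Z/4507Z)^*. (Z/4507Z)^* is cyclic since 4507 is an odd prime power (or 4). Hence Gal(Q(zeta_4507)/Q) ≅ Z/4506Z.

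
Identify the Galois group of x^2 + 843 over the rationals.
Gal(K/Q) = Z/2Z (cyclic of order 2)

x^2 + 843 is irreducible over Q since -843 is not a rational square. The splitting field Q(sqrt(-843)) has degree 2 over Q, and its unique nontrivial automorphism is sqrt(-843) ↦ -sqrt(-843). Hence Gal(Q(sqrt(-843))/Q) = Z/2Z.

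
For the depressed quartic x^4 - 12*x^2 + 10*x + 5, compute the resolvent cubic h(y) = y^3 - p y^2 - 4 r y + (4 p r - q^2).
h(y) = y^3 + 12*y^2 - 20*y - 340

Identify coefficients: p = -12, q = 10, r = 5.
Plug into h(y) = y^3 - p y^2 - 4 r y + (4 p r - q^2):
  h(y) = y^3 - (-12) y^2 - 4*(5) y + (4*(-12)*(5) - (10)^2)
       = y^3 + (12) y^2 + (-20) y + (-340).
Simplifying: h(y) = y^3 + 12*y^2 - 20*y - 340.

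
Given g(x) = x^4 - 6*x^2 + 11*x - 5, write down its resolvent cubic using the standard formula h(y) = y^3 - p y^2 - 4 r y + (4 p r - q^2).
h(y) = y^3 + 6*y^2 + 20*y - 1

Identify coefficients: p = -6, q = 11, r = -5.
Plug into h(y) = y^3 - p y^2 - 4 r y + (4 p r - q^2):
  h(y) = y^3 - (-6) y^2 - 4*(-5) y + (4*(-6)*(-5) - (11)^2)
       = y^3 + (6) y^2 + (20) y + (-1).
Simplifying: h(y) = y^3 + 6*y^2 + 20*y - 1.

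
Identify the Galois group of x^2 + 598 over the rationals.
Gal(K/Q) = Z/2Z (cyclic of order 2)

x^2 + 598 is irreducible over Q since -598 is not a rational square. The splitting field Q(sqrt(-598)) has degree 2 over Q, and its unique nontrivial automorphism is sqrt(-598) ↦ -sqrt(-598). Hence Gal(Q(sqrt(-598))/Q) = Z/2Z.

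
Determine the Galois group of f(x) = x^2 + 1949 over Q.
Gal(K/Q) = Z/2Z (cyclic of order 2)

x^2 + 1949 is irreducible over Q since -1949 is not a rational square. The splitting field Q(sqrt(-1949)) has degree 2 over Q, and its unique nontrivial automorphism is sqrt(-1949) ↦ -sqrt(-1949). Hence Gal(Q(sqrt(-1949))/Q) = Z/2Z.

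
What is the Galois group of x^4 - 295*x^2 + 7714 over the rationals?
Gal(K/Q) = V_4 (Klein four-group, Z/2Z × Z/2Z)

f factors as (x^2 - 29)(x^2 - 266), so the splitting field is K = Q(sqrt(29), sqrt(266)). The elements 29, 266, 7714 are all non-squares in Q, so sqrt(29) and sqrt(266) generate independent quadratic extensions. Thus [K:Q] = 4 and Gal(K/Q) is generated by the two order-2 automorphisms sqrt(29) ↦ -sqrt(29) and sqrt(266) ↦ -sqrt(266), giving V_4.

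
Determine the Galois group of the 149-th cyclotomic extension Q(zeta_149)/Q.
|Gal(Q(zeta_149)/Q)| = phi(149) = 148; group ≅ (Z/149Z)^* ≅ Z/148Z

The n-th cyclotomic polynomial Φ_149(x) is the minimal polynomial of zeta_149 over Q and has degree phi(149) = 148. So Q(zeta_149) is a degree-148 Galois extension with Galois group (Z/149Z)^*. (Z/149Z)^* is cyclic since 149 is an odd prime power (or 4). Hence Gal(Q(zeta_149)/Q) ≅ Z/148Z.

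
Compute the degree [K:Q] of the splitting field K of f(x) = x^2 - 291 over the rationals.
[K:Q] = 2

The polynomial x^2 - 291 is irreducible over Q since 291 is not a perfect square. Its splitting field is Q(sqrt(291)), which has degree 2 over Q.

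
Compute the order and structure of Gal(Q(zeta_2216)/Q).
|Gal(Q(zeta_2216)/Q)| = phi(2216) = 1104; group ≅ (Z/2216Z)^* ≅ Z/2Z × Z/2Z × Z/276Z

The n-th cyclotomic polynomial Φ_2216(x) is the minimal polynomial of zeta_2216 over Q and has degree phi(2216) = 1104. So Q(zeta_2216) is a degree-1104 Galois extension with Galois group (Z/2216Z)^*. By CRT, (Z/2216Z)^* ≅ (Z/8Z)^* × (Z/277Z)^*. Each prime-power unit group is (Z/8Z)^* ≅ Z/2Z × Z/2Z; (Z/277Z)^* ≅ Z/276Z. Hence Gal(Q(zeta_2216)/Q) ≅ Z/2Z × Z/2Z × Z/276Z.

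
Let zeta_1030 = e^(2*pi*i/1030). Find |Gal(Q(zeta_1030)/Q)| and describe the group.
|Gal(Q(zeta_1030)/Q)| = phi(1030) = 408; group ≅ (Z/1030Z)^* ≅ Z/4Z × Z/102Z

The n-th cyclotomic polynomial Φ_1030(x) is the minimal polynomial of zeta_1030 over Q and has degree phi(1030) = 408. So Q(zeta_1030) is a degree-408 Galois extension with Galois group (Z/1030Z)^*. By CRT, (Z/1030Z)^* ≅ (Z/2Z)^* × (Z/5Z)^* × (Z/103Z)^*. Each prime-power unit group is (Z/2Z)^* ≅ trivial group (order 1); (Z/5Z)^* ≅ Z/4Z; (Z/103Z)^* ≅ Z/102Z. Hence Gal(Q(zeta_1030)/Q) ≅ Z/4Z × Z/102Z.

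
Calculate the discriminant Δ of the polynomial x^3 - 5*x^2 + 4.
Δ = 1568

For x^3 + a x^2 + b x + c the discriminant is Δ = 18 a b c - 4 a^3 c + a^2 b^2 - 4 b^3 - 27 c^2.
Plug a = -5, b = 0, c = 4:
  18*(-5)*(0)*(4) - 4*(-5)^3*(4) + (-5)^2*(0)^2 - 4*(0)^3 - 27*(4)^2
  = 0 + (2000) + 0 + (0) + (-432)
  = 1568.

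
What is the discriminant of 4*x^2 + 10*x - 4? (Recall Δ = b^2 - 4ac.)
Δ = 164

For a quadratic a x^2 + b x + c the discriminant is Δ = b^2 - 4ac = (10)^2 - 4*(4)*(-4) = 100 - (-64) = 164.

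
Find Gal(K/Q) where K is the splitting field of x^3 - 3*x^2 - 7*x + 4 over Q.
Gal(K/Q) = S_3 (symmetric group of order 6)

Compute the discriminant of x^3 + (-3)*x^2 + (-7)*x + (4): Δ = 3325. Since Δ is not a rational square, the Galois group is not contained in A_3; it must be the full S_3 (irreducibility of the cubic rules out anything smaller).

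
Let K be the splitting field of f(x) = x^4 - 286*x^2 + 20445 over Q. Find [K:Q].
[K:Q] = 4

f factors as (x^2 - 141)(x^2 - 145); the splitting field is K = Q(sqrt(141), sqrt(145)). Since 141, 145, and 20445 are all non-squares in Q, the three subfields Q(sqrt(141)), Q(sqrt(145)), Q(sqrt(20445)) are distinct degree-2 extensions, so [K:Q] = 4 (Klein four Galois group).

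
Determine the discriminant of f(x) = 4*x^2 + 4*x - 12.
Δ = 208

For a quadratic a x^2 + b x + c the discriminant is Δ = b^2 - 4ac = (4)^2 - 4*(4)*(-12) = 16 - (-192) = 208.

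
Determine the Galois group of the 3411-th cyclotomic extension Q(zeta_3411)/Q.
|Gal(Q(zeta_3411)/Q)| = phi(3411) = 2268; group ≅ (Z/3411Z)^* ≅ Z/6Z × Z/378Z

The n-th cyclotomic polynomial Φ_3411(x) is the minimal polynomial of zeta_3411 over Q and has degree phi(3411) = 2268. So Q(zeta_3411) is a degree-2268 Galois extension with Galois group (Z/3411Z)^*. By CRT, (Z/3411Z)^* ≅ (Z/9Z)^* × (Z/379Z)^*. Each prime-power unit group is (Z/9Z)^* ≅ Z/6Z; (Z/379Z)^* ≅ Z/378Z. Hence Gal(Q(zeta_3411)/Q) ≅ Z/6Z × Z/378Z.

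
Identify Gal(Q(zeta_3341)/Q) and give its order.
|Gal(Q(zeta_3341)/Q)| = phi(3341) = 3072; group ≅ (Z/3341Z)^* ≅ Z/12Z × Z/256Z

The n-th cyclotomic polynomial Φ_3341(x) is the minimal polynomial of zeta_3341 over Q and has degree phi(3341) = 3072. So Q(zeta_3341) is a degree-3072 Galois extension with Galois group (Z/3341Z)^*. By CRT, (Z/3341Z)^* ≅ (Z/13Z)^* × (Z/257Z)^*. Each prime-power unit group is (Z/13Z)^* ≅ Z/12Z; (Z/257Z)^* ≅ Z/256Z. Hence Gal(Q(zeta_3341)/Q) ≅ Z/12Z × Z/256Z.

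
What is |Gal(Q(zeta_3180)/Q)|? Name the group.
|Gal(Q(zeta_3180)/Q)| = phi(3180) = 832; group ≅ (Z/3180Z)^* ≅ Z/2Z × Z/2Z × Z/4Z × Z/52Z

The n-th cyclotomic polynomial Φ_3180(x) is the minimal polynomial of zeta_3180 over Q and has degree phi(3180) = 832. So Q(zeta_3180) is a degree-832 Galois extension with Galois group (Z/3180Z)^*. By CRT, (Z/3180Z)^* ≅ (Z/4Z)^* × (Z/3Z)^* × (Z/5Z)^* × (Z/53Z)^*. Each prime-power unit group is (Z/4Z)^* ≅ Z/2Z; (Z/3Z)^* ≅ Z/2Z; (Z/5Z)^* ≅ Z/4Z; (Z/53Z)^* ≅ Z/52Z. Hence Gal(Q(zeta_3180)/Q) ≅ Z/2Z × Z/2Z × Z/4Z × Z/52Z.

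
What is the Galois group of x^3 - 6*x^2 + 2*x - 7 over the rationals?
Gal(K/Q) = S_3 (symmetric group of order 6)

Compute the discriminant of x^3 + (-6)*x^2 + (2)*x + (-7): Δ = -5747. Since Δ is not a rational square, the Galois group is not contained in A_3; it must be the full S_3 (irreducibility of the cubic rules out anything smaller).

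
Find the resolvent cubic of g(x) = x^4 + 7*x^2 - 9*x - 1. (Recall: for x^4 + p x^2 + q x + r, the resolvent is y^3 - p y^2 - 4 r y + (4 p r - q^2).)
h(y) = y^3 - 7*y^2 + 4*y - 109

Identify coefficients: p = 7, q = -9, r = -1.
Plug into h(y) = y^3 - p y^2 - 4 r y + (4 p r - q^2):
  h(y) = y^3 - (7) y^2 - 4*(-1) y + (4*(7)*(-1) - (-9)^2)
       = y^3 + (-7) y^2 + (4) y + (-109).
Simplifying: h(y) = y^3 - 7*y^2 + 4*y - 109.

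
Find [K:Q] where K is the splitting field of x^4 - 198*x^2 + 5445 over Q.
[K:Q] = 4

f factors as (x^2 - 33)(x^2 - 165); the splitting field is K = Q(sqrt(33), sqrt(165)). Since 33, 165, and 5445 are all non-squares in Q, the three subfields Q(sqrt(33)), Q(sqrt(165)), Q(sqrt(5445)) are distinct degree-2 extensions, so [K:Q] = 4 (Klein four Galois group).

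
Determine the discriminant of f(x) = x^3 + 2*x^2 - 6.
Δ = -780

For x^3 + a x^2 + b x + c the discriminant is Δ = 18 a b c - 4 a^3 c + a^2 b^2 - 4 b^3 - 27 c^2.
Plug a = 2, b = 0, c = -6:
  18*(2)*(0)*(-6) - 4*(2)^3*(-6) + (2)^2*(0)^2 - 4*(0)^3 - 27*(-6)^2
  = 0 + (192) + 0 + (0) + (-972)
  = -780.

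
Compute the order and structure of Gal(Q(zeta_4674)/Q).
|Gal(Q(zeta_4674)/Q)| = phi(4674) = 1440; group ≅ (Z/4674Z)^* ≅ Z/2Z × Z/18Z × Z/40Z

The n-th cyclotomic polynomial Φ_4674(x) is the minimal polynomial of zeta_4674 over Q and has degree phi(4674) = 1440. So Q(zeta_4674) is a degree-1440 Galois extension with Galois group (Z/4674Z)^*. By CRT, (Z/4674Z)^* ≅ (Z/2Z)^* × (Z/3Z)^* × (Z/19Z)^* × (Z/41Z)^*. Each prime-power unit group is (Z/2Z)^* ≅ trivial group (order 1); (Z/3Z)^* ≅ Z/2Z; (Z/19Z)^* ≅ Z/18Z; (Z/41Z)^* ≅ Z/40Z. Hence Gal(Q(zeta_4674)/Q) ≅ Z/2Z × Z/18Z × Z/40Z.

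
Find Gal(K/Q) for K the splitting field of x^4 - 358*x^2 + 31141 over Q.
Gal(K/Q) = V_4 (Klein four-group, Z/2Z × Z/2Z)

f factors as (x^2 - 149)(x^2 - 209), so the splitting field is K = Q(sqrt(149), sqrt(209)). The elements 149, 209, 31141 are all non-squares in Q, so sqrt(149) and sqrt(209) generate independent quadratic extensions. Thus [K:Q] = 4 and Gal(K/Q) is generated by the two order-2 automorphisms sqrt(149) ↦ -sqrt(149) and sqrt(209) ↦ -sqrt(209), giving V_4.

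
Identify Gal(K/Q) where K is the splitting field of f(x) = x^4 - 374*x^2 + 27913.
Gal(K/Q) = V_4 (Klein four-group, Z/2Z × Z/2Z)

f factors as (x^2 - 271)(x^2 - 103), so the splitting field is K = Q(sqrt(271), sqrt(103)). The elements 271, 103, 27913 are all non-squares in Q, so sqrt(271) and sqrt(103) generate independent quadratic extensions. Thus [K:Q] = 4 and Gal(K/Q) is generated by the two order-2 automorphisms sqrt(271) ↦ -sqrt(271) and sqrt(103) ↦ -sqrt(103), giving V_4.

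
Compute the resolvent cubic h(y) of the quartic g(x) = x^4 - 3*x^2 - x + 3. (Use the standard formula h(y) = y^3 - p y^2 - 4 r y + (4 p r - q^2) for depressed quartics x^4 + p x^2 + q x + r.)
h(y) = y^3 + 3*y^2 - 12*y - 37

Identify coefficients: p = -3, q = -1, r = 3.
Plug into h(y) = y^3 - p y^2 - 4 r y + (4 p r - q^2):
  h(y) = y^3 - (-3) y^2 - 4*(3) y + (4*(-3)*(3) - (-1)^2)
       = y^3 + (3) y^2 + (-12) y + (-37).
Simplifying: h(y) = y^3 + 3*y^2 - 12*y - 37.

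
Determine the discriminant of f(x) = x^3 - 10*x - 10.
Δ = 1300

For a depressed cubic x^3 + p x + q the discriminant is Δ = -4 p^3 - 27 q^2 = -4*(-10)^3 - 27*(-10)^2 = 4000 - 2700 = 1300.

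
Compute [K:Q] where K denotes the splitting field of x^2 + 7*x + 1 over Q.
[K:Q] = 2

The discriminant of x^2 + (7)*x + (1) is b^2 - 4c = 49 - (4) = 45. Since 45 is not a perfect square in Q, the polynomial is irreducible over Q. Its two roots generate a degree-2 extension, so [K:Q] = 2.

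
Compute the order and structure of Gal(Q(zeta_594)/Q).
|Gal(Q(zeta_594)/Q)| = phi(594) = 180; group ≅ (Z/594Z)^* ≅ Z/10Z × Z/18Z

The n-th cyclotomic polynomial Φ_594(x) is the minimal polynomial of zeta_594 over Q and has degree phi(594) = 180. So Q(zeta_594) is a degree-180 Galois extension with Galois group (Z/594Z)^*. By CRT, (Z/594Z)^* ≅ (Z/2Z)^* × (Z/27Z)^* × (Z/11Z)^*. Each prime-power unit group is (Z/2Z)^* ≅ trivial group (order 1); (Z/27Z)^* ≅ Z/18Z; (Z/11Z)^* ≅ Z/10Z. Hence Gal(Q(zeta_594)/Q) ≅ Z/10Z × Z/18Z.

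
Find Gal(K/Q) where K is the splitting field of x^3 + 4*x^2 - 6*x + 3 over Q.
Gal(K/Q) = S_3 (symmetric group of order 6)

Compute the discriminant of x^3 + (4)*x^2 + (-6)*x + (3): Δ = -867. Since Δ is not a rational square, the Galois group is not contained in A_3; it must be the full S_3 (irreducibility of the cubic rules out anything smaller).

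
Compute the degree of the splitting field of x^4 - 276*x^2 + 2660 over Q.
[K:Q] = 4

f factors as (x^2 - 10)(x^2 - 266); the splitting field is K = Q(sqrt(10), sqrt(266)). Since 10, 266, and 2660 are all non-squares in Q, the three subfields Q(sqrt(10)), Q(sqrt(266)), Q(sqrt(2660)) are distinct degree-2 extensions, so [K:Q] = 4 (Klein four Galois group).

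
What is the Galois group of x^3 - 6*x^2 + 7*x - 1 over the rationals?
Gal(K/Q) = S_3 (symmetric group of order 6)

Compute the discriminant of x^3 + (-6)*x^2 + (7)*x + (-1): Δ = 257. Since Δ is not a rational square, the Galois group is not contained in A_3; it must be the full S_3 (irreducibility of the cubic rules out anything smaller).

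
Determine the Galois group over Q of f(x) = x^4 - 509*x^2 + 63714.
Gal(K/Q) = V_4 (Klein four-group, Z/2Z × Z/2Z)

f factors as (x^2 - 222)(x^2 - 287), so the splitting field is K = Q(sqrt(222), sqrt(287)). The elements 222, 287, 63714 are all non-squares in Q, so sqrt(222) and sqrt(287) generate independent quadratic extensions. Thus [K:Q] = 4 and Gal(K/Q) is generated by the two order-2 automorphisms sqrt(222) ↦ -sqrt(222) and sqrt(287) ↦ -sqrt(287), giving V_4.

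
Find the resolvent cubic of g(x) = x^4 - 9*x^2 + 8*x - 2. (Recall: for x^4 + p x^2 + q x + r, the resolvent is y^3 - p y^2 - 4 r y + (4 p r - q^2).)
h(y) = y^3 + 9*y^2 + 8*y + 8

Identify coefficients: p = -9, q = 8, r = -2.
Plug into h(y) = y^3 - p y^2 - 4 r y + (4 p r - q^2):
  h(y) = y^3 - (-9) y^2 - 4*(-2) y + (4*(-9)*(-2) - (8)^2)
       = y^3 + (9) y^2 + (8) y + (8).
Simplifying: h(y) = y^3 + 9*y^2 + 8*y + 8.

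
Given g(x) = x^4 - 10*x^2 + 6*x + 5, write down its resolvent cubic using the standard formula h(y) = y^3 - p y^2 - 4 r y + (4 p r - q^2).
h(y) = y^3 + 10*y^2 - 20*y - 236

Identify coefficients: p = -10, q = 6, r = 5.
Plug into h(y) = y^3 - p y^2 - 4 r y + (4 p r - q^2):
  h(y) = y^3 - (-10) y^2 - 4*(5) y + (4*(-10)*(5) - (6)^2)
       = y^3 + (10) y^2 + (-20) y + (-236).
Simplifying: h(y) = y^3 + 10*y^2 - 20*y - 236.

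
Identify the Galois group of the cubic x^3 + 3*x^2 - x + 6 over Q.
Gal(K/Q) = S_3 (symmetric group of order 6)

Compute the discriminant of x^3 + (3)*x^2 + (-1)*x + (6): Δ = -1931. Since Δ is not a rational square, the Galois group is not contained in A_3; it must be the full S_3 (irreducibility of the cubic rules out anything smaller).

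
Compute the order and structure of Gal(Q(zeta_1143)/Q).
|Gal(Q(zeta_1143)/Q)| = phi(1143) = 756; group ≅ (Z/1143Z)^* ≅ Z/6Z × Z/126Z

The n-th cyclotomic polynomial Φ_1143(x) is the minimal polynomial of zeta_1143 over Q and has degree phi(1143) = 756. So Q(zeta_1143) is a degree-756 Galois extension with Galois group (Z/1143Z)^*. By CRT, (Z/1143Z)^* ≅ (Z/9Z)^* × (Z/127Z)^*. Each prime-power unit group is (Z/9Z)^* ≅ Z/6Z; (Z/127Z)^* ≅ Z/126Z. Hence Gal(Q(zeta_1143)/Q) ≅ Z/6Z × Z/126Z.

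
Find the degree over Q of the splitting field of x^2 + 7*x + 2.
[K:Q] = 2

The discriminant of x^2 + (7)*x + (2) is b^2 - 4c = 49 - (8) = 41. Since 41 is not a perfect square in Q, the polynomial is irreducible over Q. Its two roots generate a degree-2 extension, so [K:Q] = 2.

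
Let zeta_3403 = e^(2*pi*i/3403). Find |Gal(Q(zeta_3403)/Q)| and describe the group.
|Gal(Q(zeta_3403)/Q)| = phi(3403) = 3280; group ≅ (Z/3403Z)^* ≅ Z/40Z × Z/82Z

The n-th cyclotomic polynomial Φ_3403(x) is the minimal polynomial of zeta_3403 over Q and has degree phi(3403) = 3280. So Q(zeta_3403) is a degree-3280 Galois extension with Galois group (Z/3403Z)^*. By CRT, (Z/3403Z)^* ≅ (Z/41Z)^* × (Z/83Z)^*. Each prime-power unit group is (Z/41Z)^* ≅ Z/40Z; (Z/83Z)^* ≅ Z/82Z. Hence Gal(Q(zeta_3403)/Q) ≅ Z/40Z × Z/82Z.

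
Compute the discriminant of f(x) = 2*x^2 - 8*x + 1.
Δ = 56

For a quadratic a x^2 + b x + c the discriminant is Δ = b^2 - 4ac = (-8)^2 - 4*(2)*(1) = 64 - (8) = 56.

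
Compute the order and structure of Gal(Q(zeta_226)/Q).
|Gal(Q(zeta_226)/Q)| = phi(226) = 112; group ≅ (Z/226Z)^* ≅ Z/112Z

The n-th cyclotomic polynomial Φ_226(x) is the minimal polynomial of zeta_226 over Q and has degree phi(226) = 112. So Q(zeta_226) is a degree-112 Galois extension with Galois group (Z/226Z)^*. By CRT, (Z/226Z)^* ≅ (Z/2Z)^* × (Z/113Z)^*. Each prime-power unit group is (Z/2Z)^* ≅ trivial group (order 1); (Z/113Z)^* ≅ Z/112Z. Hence Gal(Q(zeta_226)/Q) ≅ Z/112Z.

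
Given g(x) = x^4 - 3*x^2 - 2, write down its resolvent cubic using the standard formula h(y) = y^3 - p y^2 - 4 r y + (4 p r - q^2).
h(y) = y^3 + 3*y^2 + 8*y + 24

Identify coefficients: p = -3, q = 0, r = -2.
Plug into h(y) = y^3 - p y^2 - 4 r y + (4 p r - q^2):
  h(y) = y^3 - (-3) y^2 - 4*(-2) y + (4*(-3)*(-2) - (0)^2)
       = y^3 + (3) y^2 + (8) y + (24).
Simplifying: h(y) = y^3 + 3*y^2 + 8*y + 24.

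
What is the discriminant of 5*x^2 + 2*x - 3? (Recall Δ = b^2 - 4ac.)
Δ = 64

For a quadratic a x^2 + b x + c the discriminant is Δ = b^2 - 4ac = (2)^2 - 4*(5)*(-3) = 4 - (-60) = 64.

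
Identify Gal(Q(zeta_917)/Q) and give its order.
|Gal(Q(zeta_917)/Q)| = phi(917) = 780; group ≅ (Z/917Z)^* ≅ Z/6Z × Z/130Z

The n-th cyclotomic polynomial Φ_917(x) is the minimal polynomial of zeta_917 over Q and has degree phi(917) = 780. So Q(zeta_917) is a degree-780 Galois extension with Galois group (Z/917Z)^*. By CRT, (Z/917Z)^* ≅ (Z/7Z)^* × (Z/131Z)^*. Each prime-power unit group is (Z/7Z)^* ≅ Z/6Z; (Z/131Z)^* ≅ Z/130Z. Hence Gal(Q(zeta_917)/Q) ≅ Z/6Z × Z/130Z.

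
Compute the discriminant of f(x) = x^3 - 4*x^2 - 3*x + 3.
Δ = 1425

For x^3 + a x^2 + b x + c the discriminant is Δ = 18 a b c - 4 a^3 c + a^2 b^2 - 4 b^3 - 27 c^2.
Plug a = -4, b = -3, c = 3:
  18*(-4)*(-3)*(3) - 4*(-4)^3*(3) + (-4)^2*(-3)^2 - 4*(-3)^3 - 27*(3)^2
  = 648 + (768) + 144 + (108) + (-243)
  = 1425.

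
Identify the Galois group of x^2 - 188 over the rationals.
Gal(K/Q) = Z/2Z (cyclic of order 2)

x^2 - 188 is irreducible over Q since 188 is not a rational square. The splitting field Q(sqrt(188)) has degree 2 over Q, and its unique nontrivial automorphism is sqrt(188) ↦ -sqrt(188). Hence Gal(Q(sqrt(188))/Q) = Z/2Z.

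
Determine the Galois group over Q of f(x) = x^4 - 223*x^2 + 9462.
Gal(K/Q) = V_4 (Klein four-group, Z/2Z × Z/2Z)

f factors as (x^2 - 166)(x^2 - 57), so the splitting field is K = Q(sqrt(166), sqrt(57)). The elements 166, 57, 9462 are all non-squares in Q, so sqrt(166) and sqrt(57) generate independent quadratic extensions. Thus [K:Q] = 4 and Gal(K/Q) is generated by the two order-2 automorphisms sqrt(166) ↦ -sqrt(166) and sqrt(57) ↦ -sqrt(57), giving V_4.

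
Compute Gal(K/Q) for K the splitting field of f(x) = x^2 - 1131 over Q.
Gal(K/Q) = Z/2Z (cyclic of order 2)

x^2 - 1131 is irreducible over Q since 1131 is not a rational square. The splitting field Q(sqrt(1131)) has degree 2 over Q, and its unique nontrivial automorphism is sqrt(1131) ↦ -sqrt(1131). Hence Gal(Q(sqrt(1131))/Q) = Z/2Z.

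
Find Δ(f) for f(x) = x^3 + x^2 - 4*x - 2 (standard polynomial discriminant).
Δ = 316

For x^3 + a x^2 + b x + c the discriminant is Δ = 18 a b c - 4 a^3 c + a^2 b^2 - 4 b^3 - 27 c^2.
Plug a = 1, b = -4, c = -2:
  18*(1)*(-4)*(-2) - 4*(1)^3*(-2) + (1)^2*(-4)^2 - 4*(-4)^3 - 27*(-2)^2
  = 144 + (8) + 16 + (256) + (-108)
  = 316.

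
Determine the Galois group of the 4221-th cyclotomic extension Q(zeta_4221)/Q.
|Gal(Q(zeta_4221)/Q)| = phi(4221) = 2376; group ≅ (Z/4221Z)^* ≅ Z/6Z × Z/6Z × Z/66Z

The n-th cyclotomic polynomial Φ_4221(x) is the minimal polynomial of zeta_4221 over Q and has degree phi(4221) = 2376. So Q(zeta_4221) is a degree-2376 Galois extension with Galois group (Z/4221Z)^*. By CRT, (Z/4221Z)^* ≅ (Z/9Z)^* × (Z/7Z)^* × (Z/67Z)^*. Each prime-power unit group is (Z/9Z)^* ≅ Z/6Z; (Z/7Z)^* ≅ Z/6Z; (Z/67Z)^* ≅ Z/66Z. Hence Gal(Q(zeta_4221)/Q) ≅ Z/6Z × Z/6Z × Z/66Z.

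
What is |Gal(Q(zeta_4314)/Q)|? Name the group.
|Gal(Q(zeta_4314)/Q)| = phi(4314) = 1436; group ≅ (Z/4314Z)^* ≅ Z/2Z × Z/718Z

The n-th cyclotomic polynomial Φ_4314(x) is the minimal polynomial of zeta_4314 over Q and has degree phi(4314) = 1436. So Q(zeta_4314) is a degree-1436 Galois extension with Galois group (Z/4314Z)^*. By CRT, (Z/4314Z)^* ≅ (Z/2Z)^* × (Z/3Z)^* × (Z/719Z)^*. Each prime-power unit group is (Z/2Z)^* ≅ trivial group (order 1); (Z/3Z)^* ≅ Z/2Z; (Z/719Z)^* ≅ Z/718Z. Hence Gal(Q(zeta_4314)/Q) ≅ Z/2Z × Z/718Z.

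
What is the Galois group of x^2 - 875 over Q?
Gal(K/Q) = Z/2Z (cyclic of order 2)

x^2 - 875 is irreducible over Q since 875 is not a rational square. The splitting field Q(sqrt(875)) has degree 2 over Q, and its unique nontrivial automorphism is sqrt(875) ↦ -sqrt(875). Hence Gal(Q(sqrt(875))/Q) = Z/2Z.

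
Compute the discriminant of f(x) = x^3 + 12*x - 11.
Δ = -10179

For a depressed cubic x^3 + p x + q the discriminant is Δ = -4 p^3 - 27 q^2 = -4*(12)^3 - 27*(-11)^2 = -6912 - 3267 = -10179.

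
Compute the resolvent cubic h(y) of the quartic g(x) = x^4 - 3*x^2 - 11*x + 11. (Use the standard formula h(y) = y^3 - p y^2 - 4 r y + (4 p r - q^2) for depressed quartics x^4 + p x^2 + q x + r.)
h(y) = y^3 + 3*y^2 - 44*y - 253

Identify coefficients: p = -3, q = -11, r = 11.
Plug into h(y) = y^3 - p y^2 - 4 r y + (4 p r - q^2):
  h(y) = y^3 - (-3) y^2 - 4*(11) y + (4*(-3)*(11) - (-11)^2)
       = y^3 + (3) y^2 + (-44) y + (-253).
Simplifying: h(y) = y^3 + 3*y^2 - 44*y - 253.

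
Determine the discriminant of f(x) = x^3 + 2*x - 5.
Δ = -707

For x^3 + a x^2 + b x + c the discriminant is Δ = 18 a b c - 4 a^3 c + a^2 b^2 - 4 b^3 - 27 c^2.
Plug a = 0, b = 2, c = -5:
  18*(0)*(2)*(-5) - 4*(0)^3*(-5) + (0)^2*(2)^2 - 4*(2)^3 - 27*(-5)^2
  = 0 + (0) + 0 + (-32) + (-675)
  = -707.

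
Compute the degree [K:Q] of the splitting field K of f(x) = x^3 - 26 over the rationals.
[K:Q] = 6

x^3 - 26 has one real root r = 26^(1/3) and two complex roots r*zeta_3, r*zeta_3^2 where zeta_3 = e^(2*pi*i/3). The splitting field is Q(r, zeta_3). [Q(r):Q] = 3 and [Q(zeta_3):Q] = 2 with gcd = 1, so [Q(r, zeta_3):Q] = 3 * 2 = 6.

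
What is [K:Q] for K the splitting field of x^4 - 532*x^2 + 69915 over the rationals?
[K:Q] = 4

f factors as (x^2 - 237)(x^2 - 295); the splitting field is K = Q(sqrt(237), sqrt(295)). Since 237, 295, and 69915 are all non-squares in Q, the three subfields Q(sqrt(237)), Q(sqrt(295)), Q(sqrt(69915)) are distinct degree-2 extensions, so [K:Q] = 4 (Klein four Galois group).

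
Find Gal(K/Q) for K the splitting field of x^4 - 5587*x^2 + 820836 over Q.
Gal(K/Q) = Z/2Z (cyclic of order 2)

f factors as (x^2 - 151)(x^2 - 5436), so the splitting field is K = Q(sqrt(151), sqrt(5436)). The squarefree part of 151 is 151 and the squarefree part of 5436 is also 151, so sqrt(151) and sqrt(5436) are both rational multiples of sqrt(151). Hence Q(sqrt(151)) = Q(sqrt(5436)) = Q(sqrt(151)), and the splitting field collapses to a single degree-2 extension with Galois group Z/2Z.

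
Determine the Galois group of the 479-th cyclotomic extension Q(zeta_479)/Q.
|Gal(Q(zeta_479)/Q)| = phi(479) = 478; group ≅ (Z/479Z)^* ≅ Z/478Z

The n-th cyclotomic polynomial Φ_479(x) is the minimal polynomial of zeta_479 over Q and has degree phi(479) = 478. So Q(zeta_479) is a degree-478 Galois extension with Galois group (Z/479Z)^*. (Z/479Z)^* is cyclic since 479 is an odd prime power (or 4). Hence Gal(Q(zeta_479)/Q) ≅ Z/478Z.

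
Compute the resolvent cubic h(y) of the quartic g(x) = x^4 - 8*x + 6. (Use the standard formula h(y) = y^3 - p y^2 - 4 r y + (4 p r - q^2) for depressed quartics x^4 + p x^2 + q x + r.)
h(y) = y^3 - 24*y - 64

Identify coefficients: p = 0, q = -8, r = 6.
Plug into h(y) = y^3 - p y^2 - 4 r y + (4 p r - q^2):
  h(y) = y^3 - (0) y^2 - 4*(6) y + (4*(0)*(6) - (-8)^2)
       = y^3 + (0) y^2 + (-24) y + (-64).
Simplifying: h(y) = y^3 - 24*y - 64.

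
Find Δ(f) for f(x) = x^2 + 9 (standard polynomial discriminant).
Δ = -36

For a quadratic a x^2 + b x + c the discriminant is Δ = b^2 - 4ac = (0)^2 - 4*(1)*(9) = 0 - (36) = -36.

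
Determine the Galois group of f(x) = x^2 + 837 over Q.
Gal(K/Q) = Z/2Z (cyclic of order 2)

x^2 + 837 is irreducible over Q since -837 is not a rational square. The splitting field Q(sqrt(-837)) has degree 2 over Q, and its unique nontrivial automorphism is sqrt(-837) ↦ -sqrt(-837). Hence Gal(Q(sqrt(-837))/Q) = Z/2Z.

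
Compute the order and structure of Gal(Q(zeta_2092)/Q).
|Gal(Q(zeta_2092)/Q)| = phi(2092) = 1044; group ≅ (Z/2092Z)^* ≅ Z/2Z × Z/522Z

The n-th cyclotomic polynomial Φ_2092(x) is the minimal polynomial of zeta_2092 over Q and has degree phi(2092) = 1044. So Q(zeta_2092) is a degree-1044 Galois extension with Galois group (Z/2092Z)^*. By CRT, (Z/2092Z)^* ≅ (Z/4Z)^* × (Z/523Z)^*. Each prime-power unit group is (Z/4Z)^* ≅ Z/2Z; (Z/523Z)^* ≅ Z/522Z. Hence Gal(Q(zeta_2092)/Q) ≅ Z/2Z × Z/522Z.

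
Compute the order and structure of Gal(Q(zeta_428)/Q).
|Gal(Q(zeta_428)/Q)| = phi(428) = 212; group ≅ (Z/428Z)^* ≅ Z/2Z × Z/106Z

The n-th cyclotomic polynomial Φ_428(x) is the minimal polynomial of zeta_428 over Q and has degree phi(428) = 212. So Q(zeta_428) is a degree-212 Galois extension with Galois group (Z/428Z)^*. By CRT, (Z/428Z)^* ≅ (Z/4Z)^* × (Z/107Z)^*. Each prime-power unit group is (Z/4Z)^* ≅ Z/2Z; (Z/107Z)^* ≅ Z/106Z. Hence Gal(Q(zeta_428)/Q) ≅ Z/2Z × Z/106Z.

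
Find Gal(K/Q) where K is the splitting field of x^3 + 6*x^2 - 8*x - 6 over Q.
Gal(K/Q) = S_3 (symmetric group of order 6)

Compute the discriminant of x^3 + (6)*x^2 + (-8)*x + (-6): Δ = 13748. Since Δ is not a rational square, the Galois group is not contained in A_3; it must be the full S_3 (irreducibility of the cubic rules out anything smaller).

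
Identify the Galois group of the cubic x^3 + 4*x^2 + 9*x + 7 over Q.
Gal(K/Q) = S_3 (symmetric group of order 6)

Compute the discriminant of x^3 + (4)*x^2 + (9)*x + (7): Δ = -199. Since Δ is not a rational square, the Galois group is not contained in A_3; it must be the full S_3 (irreducibility of the cubic rules out anything smaller).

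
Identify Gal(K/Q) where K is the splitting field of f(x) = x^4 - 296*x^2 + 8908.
Gal(K/Q) = V_4 (Klein four-group, Z/2Z × Z/2Z)

f factors as (x^2 - 34)(x^2 - 262), so the splitting field is K = Q(sqrt(34), sqrt(262)). The elements 34, 262, 8908 are all non-squares in Q, so sqrt(34) and sqrt(262) generate independent quadratic extensions. Thus [K:Q] = 4 and Gal(K/Q) is generated by the two order-2 automorphisms sqrt(34) ↦ -sqrt(34) and sqrt(262) ↦ -sqrt(262), giving V_4.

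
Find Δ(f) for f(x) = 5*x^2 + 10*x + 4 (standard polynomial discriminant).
Δ = 20

For a quadratic a x^2 + b x + c the discriminant is Δ = b^2 - 4ac = (10)^2 - 4*(5)*(4) = 100 - (80) = 20.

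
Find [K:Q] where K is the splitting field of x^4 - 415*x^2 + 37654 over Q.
[K:Q] = 4

f factors as (x^2 - 281)(x^2 - 134); the splitting field is K = Q(sqrt(281), sqrt(134)). Since 281, 134, and 37654 are all non-squares in Q, the three subfields Q(sqrt(281)), Q(sqrt(134)), Q(sqrt(37654)) are distinct degree-2 extensions, so [K:Q] = 4 (Klein four Galois group).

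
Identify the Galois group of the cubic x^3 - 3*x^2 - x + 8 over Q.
Gal(K/Q) = S_3 (symmetric group of order 6)

Compute the discriminant of x^3 + (-3)*x^2 + (-1)*x + (8): Δ = -419. Since Δ is not a rational square, the Galois group is not contained in A_3; it must be the full S_3 (irreducibility of the cubic rules out anything smaller).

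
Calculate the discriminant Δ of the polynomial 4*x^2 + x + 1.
Δ = -15

For a quadratic a x^2 + b x + c the discriminant is Δ = b^2 - 4ac = (1)^2 - 4*(4)*(1) = 1 - (16) = -15.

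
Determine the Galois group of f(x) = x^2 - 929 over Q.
Gal(K/Q) = Z/2Z (cyclic of order 2)

x^2 - 929 is irreducible over Q since 929 is not a rational square. The splitting field Q(sqrt(929)) has degree 2 over Q, and its unique nontrivial automorphism is sqrt(929) ↦ -sqrt(929). Hence Gal(Q(sqrt(929))/Q) = Z/2Z.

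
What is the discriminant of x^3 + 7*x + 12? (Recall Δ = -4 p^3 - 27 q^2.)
Δ = -5260

For a depressed cubic x^3 + p x + q the discriminant is Δ = -4 p^3 - 27 q^2 = -4*(7)^3 - 27*(12)^2 = -1372 - 3888 = -5260.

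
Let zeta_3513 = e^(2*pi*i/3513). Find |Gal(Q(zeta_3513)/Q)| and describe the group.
|Gal(Q(zeta_3513)/Q)| = phi(3513) = 2340; group ≅ (Z/3513Z)^* ≅ Z/2Z × Z/1170Z

The n-th cyclotomic polynomial Φ_3513(x) is the minimal polynomial of zeta_3513 over Q and has degree phi(3513) = 2340. So Q(zeta_3513) is a degree-2340 Galois extension with Galois group (Z/3513Z)^*. By CRT, (Z/3513Z)^* ≅ (Z/3Z)^* × (Z/1171Z)^*. Each prime-power unit group is (Z/3Z)^* ≅ Z/2Z; (Z/1171Z)^* ≅ Z/1170Z. Hence Gal(Q(zeta_3513)/Q) ≅ Z/2Z × Z/1170Z.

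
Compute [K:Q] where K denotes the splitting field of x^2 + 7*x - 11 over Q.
[K:Q] = 2

The discriminant of x^2 + (7)*x + (-11) is b^2 - 4c = 49 - (-44) = 93. Since 93 is not a perfect square in Q, the polynomial is irreducible over Q. Its two roots generate a degree-2 extension, so [K:Q] = 2.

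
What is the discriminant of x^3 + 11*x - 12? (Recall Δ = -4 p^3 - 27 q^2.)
Δ = -9212

For a depressed cubic x^3 + p x + q the discriminant is Δ = -4 p^3 - 27 q^2 = -4*(11)^3 - 27*(-12)^2 = -5324 - 3888 = -9212.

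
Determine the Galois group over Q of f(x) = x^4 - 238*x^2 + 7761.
Gal(K/Q) = V_4 (Klein four-group, Z/2Z × Z/2Z)

f factors as (x^2 - 199)(x^2 - 39), so the splitting field is K = Q(sqrt(199), sqrt(39)). The elements 199, 39, 7761 are all non-squares in Q, so sqrt(199) and sqrt(39) generate independent quadratic extensions. Thus [K:Q] = 4 and Gal(K/Q) is generated by the two order-2 automorphisms sqrt(199) ↦ -sqrt(199) and sqrt(39) ↦ -sqrt(39), giving V_4.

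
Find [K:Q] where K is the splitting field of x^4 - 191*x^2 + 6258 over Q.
[K:Q] = 4

f factors as (x^2 - 149)(x^2 - 42); the splitting field is K = Q(sqrt(149), sqrt(42)). Since 149, 42, and 6258 are all non-squares in Q, the three subfields Q(sqrt(149)), Q(sqrt(42)), Q(sqrt(6258)) are distinct degree-2 extensions, so [K:Q] = 4 (Klein four Galois group).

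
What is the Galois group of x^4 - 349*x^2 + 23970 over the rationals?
Gal(K/Q) = V_4 (Klein four-group, Z/2Z × Z/2Z)

f factors as (x^2 - 255)(x^2 - 94), so the splitting field is K = Q(sqrt(255), sqrt(94)). The elements 255, 94, 23970 are all non-squares in Q, so sqrt(255) and sqrt(94) generate independent quadratic extensions. Thus [K:Q] = 4 and Gal(K/Q) is generated by the two order-2 automorphisms sqrt(255) ↦ -sqrt(255) and sqrt(94) ↦ -sqrt(94), giving V_4.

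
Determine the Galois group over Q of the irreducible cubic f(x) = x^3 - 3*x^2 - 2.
Gal(K/Q) = S_3 (symmetric group of order 6)

Compute the discriminant of x^3 + (-3)*x^2 + (0)*x + (-2): Δ = -324. Since Δ is not a rational square, the Galois group is not contained in A_3; it must be the full S_3 (irreducibility of the cubic rules out anything smaller).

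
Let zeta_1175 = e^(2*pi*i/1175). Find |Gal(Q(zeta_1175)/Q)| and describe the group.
|Gal(Q(zeta_1175)/Q)| = phi(1175) = 920; group ≅ (Z/1175Z)^* ≅ Z/20Z × Z/46Z

The n-th cyclotomic polynomial Φ_1175(x) is the minimal polynomial of zeta_1175 over Q and has degree phi(1175) = 920. So Q(zeta_1175) is a degree-920 Galois extension with Galois group (Z/1175Z)^*. By CRT, (Z/1175Z)^* ≅ (Z/25Z)^* × (Z/47Z)^*. Each prime-power unit group is (Z/25Z)^* ≅ Z/20Z; (Z/47Z)^* ≅ Z/46Z. Hence Gal(Q(zeta_1175)/Q) ≅ Z/20Z × Z/46Z.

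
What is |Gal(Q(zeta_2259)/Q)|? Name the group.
|Gal(Q(zeta_2259)/Q)| = phi(2259) = 1500; group ≅ (Z/2259Z)^* ≅ Z/6Z × Z/250Z

The n-th cyclotomic polynomial Φ_2259(x) is the minimal polynomial of zeta_2259 over Q and has degree phi(2259) = 1500. So Q(zeta_2259) is a degree-1500 Galois extension with Galois group (Z/2259Z)^*. By CRT, (Z/2259Z)^* ≅ (Z/9Z)^* × (Z/251Z)^*. Each prime-power unit group is (Z/9Z)^* ≅ Z/6Z; (Z/251Z)^* ≅ Z/250Z. Hence Gal(Q(zeta_2259)/Q) ≅ Z/6Z × Z/250Z.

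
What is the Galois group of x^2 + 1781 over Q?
Gal(K/Q) = Z/2Z (cyclic of order 2)

x^2 + 1781 is irreducible over Q since -1781 is not a rational square. The splitting field Q(sqrt(-1781)) has degree 2 over Q, and its unique nontrivial automorphism is sqrt(-1781) ↦ -sqrt(-1781). Hence Gal(Q(sqrt(-1781))/Q) = Z/2Z.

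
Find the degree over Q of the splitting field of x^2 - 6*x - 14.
[K:Q] = 2

The discriminant of x^2 + (-6)*x + (-14) is b^2 - 4c = 36 - (-56) = 92. Since 92 is not a perfect square in Q, the polynomial is irreducible over Q. Its two roots generate a degree-2 extension, so [K:Q] = 2.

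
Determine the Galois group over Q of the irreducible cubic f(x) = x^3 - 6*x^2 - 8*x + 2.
Gal(K/Q) = S_3 (symmetric group of order 6)

Compute the discriminant of x^3 + (-6)*x^2 + (-8)*x + (2): Δ = 7700. Since Δ is not a rational square, the Galois group is not contained in A_3; it must be the full S_3 (irreducibility of the cubic rules out anything smaller).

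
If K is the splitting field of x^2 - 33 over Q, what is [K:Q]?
[K:Q] = 2

The polynomial x^2 - 33 is irreducible over Q since 33 is not a perfect square. Its splitting field is Q(sqrt(33)), which has degree 2 over Q.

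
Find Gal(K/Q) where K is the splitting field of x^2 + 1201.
Gal(K/Q) = Z/2Z (cyclic of order 2)

x^2 + 1201 is irreducible over Q since -1201 is not a rational square. The splitting field Q(sqrt(-1201)) has degree 2 over Q, and its unique nontrivial automorphism is sqrt(-1201) ↦ -sqrt(-1201). Hence Gal(Q(sqrt(-1201))/Q) = Z/2Z.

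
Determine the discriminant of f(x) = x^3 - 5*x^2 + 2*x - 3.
Δ = -1135

For x^3 + a x^2 + b x + c the discriminant is Δ = 18 a b c - 4 a^3 c + a^2 b^2 - 4 b^3 - 27 c^2.
Plug a = -5, b = 2, c = -3:
  18*(-5)*(2)*(-3) - 4*(-5)^3*(-3) + (-5)^2*(2)^2 - 4*(2)^3 - 27*(-3)^2
  = 540 + (-1500) + 100 + (-32) + (-243)
  = -1135.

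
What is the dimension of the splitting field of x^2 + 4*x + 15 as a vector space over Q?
[K:Q] = 2

The discriminant of x^2 + (4)*x + (15) is b^2 - 4c = 16 - (60) = -44. Since -44 is not a perfect square in Q, the polynomial is irreducible over Q. Its two roots generate a degree-2 extension, so [K:Q] = 2.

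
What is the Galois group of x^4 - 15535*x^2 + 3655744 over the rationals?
Gal(K/Q) = Z/2Z (cyclic of order 2)

f factors as (x^2 - 15296)(x^2 - 239), so the splitting field is K = Q(sqrt(15296), sqrt(239)). The squarefree part of 15296 is 239 and the squarefree part of 239 is also 239, so sqrt(15296) and sqrt(239) are both rational multiples of sqrt(239). Hence Q(sqrt(15296)) = Q(sqrt(239)) = Q(sqrt(239)), and the splitting field collapses to a single degree-2 extension with Galois group Z/2Z.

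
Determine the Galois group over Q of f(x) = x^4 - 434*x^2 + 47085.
Gal(K/Q) = V_4 (Klein four-group, Z/2Z × Z/2Z)

f factors as (x^2 - 215)(x^2 - 219), so the splitting field is K = Q(sqrt(215), sqrt(219)). The elements 215, 219, 47085 are all non-squares in Q, so sqrt(215) and sqrt(219) generate independent quadratic extensions. Thus [K:Q] = 4 and Gal(K/Q) is generated by the two order-2 automorphisms sqrt(215) ↦ -sqrt(215) and sqrt(219) ↦ -sqrt(219), giving V_4.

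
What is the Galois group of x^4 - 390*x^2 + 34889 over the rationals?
Gal(K/Q) = V_4 (Klein four-group, Z/2Z × Z/2Z)

f factors as (x^2 - 139)(x^2 - 251), so the splitting field is K = Q(sqrt(139), sqrt(251)). The elements 139, 251, 34889 are all non-squares in Q, so sqrt(139) and sqrt(251) generate independent quadratic extensions. Thus [K:Q] = 4 and Gal(K/Q) is generated by the two order-2 automorphisms sqrt(139) ↦ -sqrt(139) and sqrt(251) ↦ -sqrt(251), giving V_4.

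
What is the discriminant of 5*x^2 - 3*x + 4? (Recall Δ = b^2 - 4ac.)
Δ = -71

For a quadratic a x^2 + b x + c the discriminant is Δ = b^2 - 4ac = (-3)^2 - 4*(5)*(4) = 9 - (80) = -71.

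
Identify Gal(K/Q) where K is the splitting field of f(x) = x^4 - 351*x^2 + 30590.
Gal(K/Q) = V_4 (Klein four-group, Z/2Z × Z/2Z)

f factors as (x^2 - 190)(x^2 - 161), so the splitting field is K = Q(sqrt(190), sqrt(161)). The elements 190, 161, 30590 are all non-squares in Q, so sqrt(190) and sqrt(161) generate independent quadratic extensions. Thus [K:Q] = 4 and Gal(K/Q) is generated by the two order-2 automorphisms sqrt(190) ↦ -sqrt(190) and sqrt(161) ↦ -sqrt(161), giving V_4.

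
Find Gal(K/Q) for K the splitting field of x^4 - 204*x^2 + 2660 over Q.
Gal(K/Q) = V_4 (Klein four-group, Z/2Z × Z/2Z)

f factors as (x^2 - 14)(x^2 - 190), so the splitting field is K = Q(sqrt(14), sqrt(190)). The elements 14, 190, 2660 are all non-squares in Q, so sqrt(14) and sqrt(190) generate independent quadratic extensions. Thus [K:Q] = 4 and Gal(K/Q) is generated by the two order-2 automorphisms sqrt(14) ↦ -sqrt(14) and sqrt(190) ↦ -sqrt(190), giving V_4.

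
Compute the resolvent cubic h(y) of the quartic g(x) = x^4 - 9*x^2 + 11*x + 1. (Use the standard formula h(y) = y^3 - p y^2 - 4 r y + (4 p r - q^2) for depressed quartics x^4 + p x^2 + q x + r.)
h(y) = y^3 + 9*y^2 - 4*y - 157

Identify coefficients: p = -9, q = 11, r = 1.
Plug into h(y) = y^3 - p y^2 - 4 r y + (4 p r - q^2):
  h(y) = y^3 - (-9) y^2 - 4*(1) y + (4*(-9)*(1) - (11)^2)
       = y^3 + (9) y^2 + (-4) y + (-157).
Simplifying: h(y) = y^3 + 9*y^2 - 4*y - 157.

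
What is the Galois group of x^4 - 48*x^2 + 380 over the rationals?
Gal(K/Q) = V_4 (Klein four-group, Z/2Z × Z/2Z)

f factors as (x^2 - 38)(x^2 - 10), so the splitting field is K = Q(sqrt(38), sqrt(10)). The elements 38, 10, 380 are all non-squares in Q, so sqrt(38) and sqrt(10) generate independent quadratic extensions. Thus [K:Q] = 4 and Gal(K/Q) is generated by the two order-2 automorphisms sqrt(38) ↦ -sqrt(38) and sqrt(10) ↦ -sqrt(10), giving V_4.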